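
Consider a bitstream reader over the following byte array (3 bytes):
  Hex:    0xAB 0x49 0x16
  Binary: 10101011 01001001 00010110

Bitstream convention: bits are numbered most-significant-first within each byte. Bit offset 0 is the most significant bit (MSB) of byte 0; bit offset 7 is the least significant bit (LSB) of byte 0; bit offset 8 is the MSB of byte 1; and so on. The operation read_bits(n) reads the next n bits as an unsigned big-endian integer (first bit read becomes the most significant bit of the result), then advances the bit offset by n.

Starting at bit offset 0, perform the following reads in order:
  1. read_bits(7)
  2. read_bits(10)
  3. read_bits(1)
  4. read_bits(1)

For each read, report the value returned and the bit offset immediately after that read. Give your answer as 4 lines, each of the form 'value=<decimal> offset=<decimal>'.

Answer: value=85 offset=7
value=658 offset=17
value=0 offset=18
value=0 offset=19

Derivation:
Read 1: bits[0:7] width=7 -> value=85 (bin 1010101); offset now 7 = byte 0 bit 7; 17 bits remain
Read 2: bits[7:17] width=10 -> value=658 (bin 1010010010); offset now 17 = byte 2 bit 1; 7 bits remain
Read 3: bits[17:18] width=1 -> value=0 (bin 0); offset now 18 = byte 2 bit 2; 6 bits remain
Read 4: bits[18:19] width=1 -> value=0 (bin 0); offset now 19 = byte 2 bit 3; 5 bits remain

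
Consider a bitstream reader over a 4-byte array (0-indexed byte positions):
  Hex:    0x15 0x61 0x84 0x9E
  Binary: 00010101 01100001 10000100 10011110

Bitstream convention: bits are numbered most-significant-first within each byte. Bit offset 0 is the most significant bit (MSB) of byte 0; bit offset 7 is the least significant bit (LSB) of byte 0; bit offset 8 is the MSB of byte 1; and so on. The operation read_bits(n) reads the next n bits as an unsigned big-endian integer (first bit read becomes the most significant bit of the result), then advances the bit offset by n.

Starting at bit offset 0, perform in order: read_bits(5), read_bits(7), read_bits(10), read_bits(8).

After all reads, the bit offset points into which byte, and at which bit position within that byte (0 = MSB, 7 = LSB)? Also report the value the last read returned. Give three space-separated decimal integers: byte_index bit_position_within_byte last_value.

Answer: 3 6 39

Derivation:
Read 1: bits[0:5] width=5 -> value=2 (bin 00010); offset now 5 = byte 0 bit 5; 27 bits remain
Read 2: bits[5:12] width=7 -> value=86 (bin 1010110); offset now 12 = byte 1 bit 4; 20 bits remain
Read 3: bits[12:22] width=10 -> value=97 (bin 0001100001); offset now 22 = byte 2 bit 6; 10 bits remain
Read 4: bits[22:30] width=8 -> value=39 (bin 00100111); offset now 30 = byte 3 bit 6; 2 bits remain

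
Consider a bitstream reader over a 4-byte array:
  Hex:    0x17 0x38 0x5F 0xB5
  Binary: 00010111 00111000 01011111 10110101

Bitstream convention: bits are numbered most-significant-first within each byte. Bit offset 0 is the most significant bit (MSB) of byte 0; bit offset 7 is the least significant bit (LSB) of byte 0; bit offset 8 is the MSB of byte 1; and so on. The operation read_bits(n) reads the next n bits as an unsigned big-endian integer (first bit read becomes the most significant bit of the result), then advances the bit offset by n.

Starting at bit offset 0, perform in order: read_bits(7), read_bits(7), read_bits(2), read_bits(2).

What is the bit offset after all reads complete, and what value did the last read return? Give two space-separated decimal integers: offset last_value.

Read 1: bits[0:7] width=7 -> value=11 (bin 0001011); offset now 7 = byte 0 bit 7; 25 bits remain
Read 2: bits[7:14] width=7 -> value=78 (bin 1001110); offset now 14 = byte 1 bit 6; 18 bits remain
Read 3: bits[14:16] width=2 -> value=0 (bin 00); offset now 16 = byte 2 bit 0; 16 bits remain
Read 4: bits[16:18] width=2 -> value=1 (bin 01); offset now 18 = byte 2 bit 2; 14 bits remain

Answer: 18 1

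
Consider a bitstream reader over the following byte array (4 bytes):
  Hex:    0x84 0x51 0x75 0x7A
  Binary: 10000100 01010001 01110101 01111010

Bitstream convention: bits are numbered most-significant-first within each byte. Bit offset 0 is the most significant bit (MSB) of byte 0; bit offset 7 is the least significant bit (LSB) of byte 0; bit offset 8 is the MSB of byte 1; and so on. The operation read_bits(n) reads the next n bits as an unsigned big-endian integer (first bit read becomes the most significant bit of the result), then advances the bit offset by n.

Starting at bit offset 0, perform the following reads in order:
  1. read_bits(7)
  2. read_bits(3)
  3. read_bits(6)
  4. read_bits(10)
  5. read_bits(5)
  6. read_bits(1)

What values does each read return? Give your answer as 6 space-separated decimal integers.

Answer: 66 1 17 469 29 0

Derivation:
Read 1: bits[0:7] width=7 -> value=66 (bin 1000010); offset now 7 = byte 0 bit 7; 25 bits remain
Read 2: bits[7:10] width=3 -> value=1 (bin 001); offset now 10 = byte 1 bit 2; 22 bits remain
Read 3: bits[10:16] width=6 -> value=17 (bin 010001); offset now 16 = byte 2 bit 0; 16 bits remain
Read 4: bits[16:26] width=10 -> value=469 (bin 0111010101); offset now 26 = byte 3 bit 2; 6 bits remain
Read 5: bits[26:31] width=5 -> value=29 (bin 11101); offset now 31 = byte 3 bit 7; 1 bits remain
Read 6: bits[31:32] width=1 -> value=0 (bin 0); offset now 32 = byte 4 bit 0; 0 bits remain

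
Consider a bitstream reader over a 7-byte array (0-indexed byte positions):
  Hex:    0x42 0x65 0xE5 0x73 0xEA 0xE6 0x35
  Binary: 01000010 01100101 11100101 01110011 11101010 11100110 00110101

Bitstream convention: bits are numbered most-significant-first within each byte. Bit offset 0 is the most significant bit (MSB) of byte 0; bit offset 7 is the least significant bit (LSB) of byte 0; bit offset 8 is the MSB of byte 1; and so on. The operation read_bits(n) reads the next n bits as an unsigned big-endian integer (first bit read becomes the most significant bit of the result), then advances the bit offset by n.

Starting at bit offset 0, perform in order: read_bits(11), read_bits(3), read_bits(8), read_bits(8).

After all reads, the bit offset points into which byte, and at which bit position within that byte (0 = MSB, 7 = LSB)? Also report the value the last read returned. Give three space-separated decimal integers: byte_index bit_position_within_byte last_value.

Read 1: bits[0:11] width=11 -> value=531 (bin 01000010011); offset now 11 = byte 1 bit 3; 45 bits remain
Read 2: bits[11:14] width=3 -> value=1 (bin 001); offset now 14 = byte 1 bit 6; 42 bits remain
Read 3: bits[14:22] width=8 -> value=121 (bin 01111001); offset now 22 = byte 2 bit 6; 34 bits remain
Read 4: bits[22:30] width=8 -> value=92 (bin 01011100); offset now 30 = byte 3 bit 6; 26 bits remain

Answer: 3 6 92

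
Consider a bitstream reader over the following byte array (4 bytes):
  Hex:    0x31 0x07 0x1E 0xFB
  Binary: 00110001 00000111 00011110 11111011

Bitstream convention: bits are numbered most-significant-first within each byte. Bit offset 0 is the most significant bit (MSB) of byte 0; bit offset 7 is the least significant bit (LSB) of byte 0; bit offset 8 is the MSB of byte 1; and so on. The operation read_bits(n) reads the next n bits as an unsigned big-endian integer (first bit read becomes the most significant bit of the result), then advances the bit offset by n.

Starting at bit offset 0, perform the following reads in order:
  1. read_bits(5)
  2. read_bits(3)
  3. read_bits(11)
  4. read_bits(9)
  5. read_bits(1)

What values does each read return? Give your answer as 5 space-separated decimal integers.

Read 1: bits[0:5] width=5 -> value=6 (bin 00110); offset now 5 = byte 0 bit 5; 27 bits remain
Read 2: bits[5:8] width=3 -> value=1 (bin 001); offset now 8 = byte 1 bit 0; 24 bits remain
Read 3: bits[8:19] width=11 -> value=56 (bin 00000111000); offset now 19 = byte 2 bit 3; 13 bits remain
Read 4: bits[19:28] width=9 -> value=495 (bin 111101111); offset now 28 = byte 3 bit 4; 4 bits remain
Read 5: bits[28:29] width=1 -> value=1 (bin 1); offset now 29 = byte 3 bit 5; 3 bits remain

Answer: 6 1 56 495 1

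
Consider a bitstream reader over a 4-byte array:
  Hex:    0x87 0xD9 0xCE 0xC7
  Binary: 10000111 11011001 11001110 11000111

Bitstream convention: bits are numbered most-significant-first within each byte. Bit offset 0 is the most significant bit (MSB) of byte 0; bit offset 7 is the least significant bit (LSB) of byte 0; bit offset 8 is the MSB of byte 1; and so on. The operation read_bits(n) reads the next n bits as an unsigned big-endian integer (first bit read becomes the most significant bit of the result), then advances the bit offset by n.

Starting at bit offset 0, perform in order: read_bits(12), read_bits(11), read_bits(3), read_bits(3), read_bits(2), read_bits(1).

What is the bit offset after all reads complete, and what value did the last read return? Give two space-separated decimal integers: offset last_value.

Read 1: bits[0:12] width=12 -> value=2173 (bin 100001111101); offset now 12 = byte 1 bit 4; 20 bits remain
Read 2: bits[12:23] width=11 -> value=1255 (bin 10011100111); offset now 23 = byte 2 bit 7; 9 bits remain
Read 3: bits[23:26] width=3 -> value=3 (bin 011); offset now 26 = byte 3 bit 2; 6 bits remain
Read 4: bits[26:29] width=3 -> value=0 (bin 000); offset now 29 = byte 3 bit 5; 3 bits remain
Read 5: bits[29:31] width=2 -> value=3 (bin 11); offset now 31 = byte 3 bit 7; 1 bits remain
Read 6: bits[31:32] width=1 -> value=1 (bin 1); offset now 32 = byte 4 bit 0; 0 bits remain

Answer: 32 1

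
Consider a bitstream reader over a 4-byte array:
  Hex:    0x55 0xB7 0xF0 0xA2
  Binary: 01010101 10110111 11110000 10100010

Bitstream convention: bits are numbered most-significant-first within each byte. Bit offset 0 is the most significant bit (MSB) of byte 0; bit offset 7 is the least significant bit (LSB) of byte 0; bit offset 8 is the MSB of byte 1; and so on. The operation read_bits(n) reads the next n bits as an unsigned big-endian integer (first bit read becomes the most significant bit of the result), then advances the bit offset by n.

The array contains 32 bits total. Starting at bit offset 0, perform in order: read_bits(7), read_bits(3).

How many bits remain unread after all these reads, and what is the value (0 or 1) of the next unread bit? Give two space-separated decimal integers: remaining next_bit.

Answer: 22 1

Derivation:
Read 1: bits[0:7] width=7 -> value=42 (bin 0101010); offset now 7 = byte 0 bit 7; 25 bits remain
Read 2: bits[7:10] width=3 -> value=6 (bin 110); offset now 10 = byte 1 bit 2; 22 bits remain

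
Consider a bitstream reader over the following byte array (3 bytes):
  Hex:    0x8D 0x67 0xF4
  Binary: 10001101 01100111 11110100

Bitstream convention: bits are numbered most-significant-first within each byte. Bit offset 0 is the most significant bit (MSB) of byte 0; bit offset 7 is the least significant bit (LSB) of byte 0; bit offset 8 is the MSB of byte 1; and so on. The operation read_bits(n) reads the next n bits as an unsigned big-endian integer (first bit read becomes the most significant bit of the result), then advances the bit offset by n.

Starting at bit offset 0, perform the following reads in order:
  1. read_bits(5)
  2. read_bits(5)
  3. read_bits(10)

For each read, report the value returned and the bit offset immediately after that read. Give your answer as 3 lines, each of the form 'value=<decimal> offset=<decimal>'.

Read 1: bits[0:5] width=5 -> value=17 (bin 10001); offset now 5 = byte 0 bit 5; 19 bits remain
Read 2: bits[5:10] width=5 -> value=21 (bin 10101); offset now 10 = byte 1 bit 2; 14 bits remain
Read 3: bits[10:20] width=10 -> value=639 (bin 1001111111); offset now 20 = byte 2 bit 4; 4 bits remain

Answer: value=17 offset=5
value=21 offset=10
value=639 offset=20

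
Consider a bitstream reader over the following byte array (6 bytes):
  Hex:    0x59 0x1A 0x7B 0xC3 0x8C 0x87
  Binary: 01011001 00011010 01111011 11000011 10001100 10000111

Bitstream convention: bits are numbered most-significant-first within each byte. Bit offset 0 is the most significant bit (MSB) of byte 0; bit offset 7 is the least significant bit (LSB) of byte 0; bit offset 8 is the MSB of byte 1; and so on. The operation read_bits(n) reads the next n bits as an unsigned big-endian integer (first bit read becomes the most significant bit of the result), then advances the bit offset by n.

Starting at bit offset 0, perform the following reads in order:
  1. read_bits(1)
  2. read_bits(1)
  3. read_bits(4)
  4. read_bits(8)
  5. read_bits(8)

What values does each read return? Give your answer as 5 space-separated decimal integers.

Answer: 0 1 6 70 158

Derivation:
Read 1: bits[0:1] width=1 -> value=0 (bin 0); offset now 1 = byte 0 bit 1; 47 bits remain
Read 2: bits[1:2] width=1 -> value=1 (bin 1); offset now 2 = byte 0 bit 2; 46 bits remain
Read 3: bits[2:6] width=4 -> value=6 (bin 0110); offset now 6 = byte 0 bit 6; 42 bits remain
Read 4: bits[6:14] width=8 -> value=70 (bin 01000110); offset now 14 = byte 1 bit 6; 34 bits remain
Read 5: bits[14:22] width=8 -> value=158 (bin 10011110); offset now 22 = byte 2 bit 6; 26 bits remain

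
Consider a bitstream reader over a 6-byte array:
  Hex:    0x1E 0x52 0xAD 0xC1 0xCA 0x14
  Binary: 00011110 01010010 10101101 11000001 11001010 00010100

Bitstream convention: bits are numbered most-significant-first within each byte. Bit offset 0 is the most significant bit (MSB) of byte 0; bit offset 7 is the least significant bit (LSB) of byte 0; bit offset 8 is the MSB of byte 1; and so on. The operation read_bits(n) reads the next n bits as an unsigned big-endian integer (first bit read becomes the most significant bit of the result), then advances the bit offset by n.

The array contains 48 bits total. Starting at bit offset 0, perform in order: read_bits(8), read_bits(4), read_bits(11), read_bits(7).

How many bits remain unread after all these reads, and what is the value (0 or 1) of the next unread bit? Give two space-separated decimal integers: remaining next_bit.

Answer: 18 0

Derivation:
Read 1: bits[0:8] width=8 -> value=30 (bin 00011110); offset now 8 = byte 1 bit 0; 40 bits remain
Read 2: bits[8:12] width=4 -> value=5 (bin 0101); offset now 12 = byte 1 bit 4; 36 bits remain
Read 3: bits[12:23] width=11 -> value=342 (bin 00101010110); offset now 23 = byte 2 bit 7; 25 bits remain
Read 4: bits[23:30] width=7 -> value=112 (bin 1110000); offset now 30 = byte 3 bit 6; 18 bits remain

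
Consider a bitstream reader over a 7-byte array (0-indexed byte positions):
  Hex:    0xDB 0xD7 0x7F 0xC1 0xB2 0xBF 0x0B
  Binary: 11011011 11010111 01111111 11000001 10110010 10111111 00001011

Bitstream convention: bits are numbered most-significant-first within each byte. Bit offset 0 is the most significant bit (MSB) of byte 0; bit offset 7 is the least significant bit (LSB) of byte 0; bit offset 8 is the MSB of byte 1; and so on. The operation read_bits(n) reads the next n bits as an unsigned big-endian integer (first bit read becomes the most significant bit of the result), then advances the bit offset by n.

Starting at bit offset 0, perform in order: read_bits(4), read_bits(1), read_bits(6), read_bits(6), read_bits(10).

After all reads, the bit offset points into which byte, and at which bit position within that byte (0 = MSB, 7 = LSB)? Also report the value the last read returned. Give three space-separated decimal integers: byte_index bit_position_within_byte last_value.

Read 1: bits[0:4] width=4 -> value=13 (bin 1101); offset now 4 = byte 0 bit 4; 52 bits remain
Read 2: bits[4:5] width=1 -> value=1 (bin 1); offset now 5 = byte 0 bit 5; 51 bits remain
Read 3: bits[5:11] width=6 -> value=30 (bin 011110); offset now 11 = byte 1 bit 3; 45 bits remain
Read 4: bits[11:17] width=6 -> value=46 (bin 101110); offset now 17 = byte 2 bit 1; 39 bits remain
Read 5: bits[17:27] width=10 -> value=1022 (bin 1111111110); offset now 27 = byte 3 bit 3; 29 bits remain

Answer: 3 3 1022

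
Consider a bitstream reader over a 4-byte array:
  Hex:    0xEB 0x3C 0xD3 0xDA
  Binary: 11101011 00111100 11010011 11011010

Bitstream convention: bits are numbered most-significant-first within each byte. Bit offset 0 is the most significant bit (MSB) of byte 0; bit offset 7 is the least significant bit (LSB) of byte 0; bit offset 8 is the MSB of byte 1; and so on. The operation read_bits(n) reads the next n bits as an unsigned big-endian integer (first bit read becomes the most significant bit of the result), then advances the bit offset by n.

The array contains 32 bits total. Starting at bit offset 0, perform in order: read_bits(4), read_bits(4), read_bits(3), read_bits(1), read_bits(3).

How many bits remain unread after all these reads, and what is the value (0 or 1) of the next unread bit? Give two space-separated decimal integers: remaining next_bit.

Read 1: bits[0:4] width=4 -> value=14 (bin 1110); offset now 4 = byte 0 bit 4; 28 bits remain
Read 2: bits[4:8] width=4 -> value=11 (bin 1011); offset now 8 = byte 1 bit 0; 24 bits remain
Read 3: bits[8:11] width=3 -> value=1 (bin 001); offset now 11 = byte 1 bit 3; 21 bits remain
Read 4: bits[11:12] width=1 -> value=1 (bin 1); offset now 12 = byte 1 bit 4; 20 bits remain
Read 5: bits[12:15] width=3 -> value=6 (bin 110); offset now 15 = byte 1 bit 7; 17 bits remain

Answer: 17 0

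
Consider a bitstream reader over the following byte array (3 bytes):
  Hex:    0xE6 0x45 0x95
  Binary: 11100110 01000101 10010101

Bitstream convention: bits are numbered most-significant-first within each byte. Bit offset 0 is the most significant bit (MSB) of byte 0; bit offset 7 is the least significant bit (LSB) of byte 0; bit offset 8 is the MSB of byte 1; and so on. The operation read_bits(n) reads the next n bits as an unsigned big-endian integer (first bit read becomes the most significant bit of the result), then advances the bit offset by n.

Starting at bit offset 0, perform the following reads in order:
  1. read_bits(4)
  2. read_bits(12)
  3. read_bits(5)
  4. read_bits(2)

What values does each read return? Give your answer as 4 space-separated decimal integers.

Read 1: bits[0:4] width=4 -> value=14 (bin 1110); offset now 4 = byte 0 bit 4; 20 bits remain
Read 2: bits[4:16] width=12 -> value=1605 (bin 011001000101); offset now 16 = byte 2 bit 0; 8 bits remain
Read 3: bits[16:21] width=5 -> value=18 (bin 10010); offset now 21 = byte 2 bit 5; 3 bits remain
Read 4: bits[21:23] width=2 -> value=2 (bin 10); offset now 23 = byte 2 bit 7; 1 bits remain

Answer: 14 1605 18 2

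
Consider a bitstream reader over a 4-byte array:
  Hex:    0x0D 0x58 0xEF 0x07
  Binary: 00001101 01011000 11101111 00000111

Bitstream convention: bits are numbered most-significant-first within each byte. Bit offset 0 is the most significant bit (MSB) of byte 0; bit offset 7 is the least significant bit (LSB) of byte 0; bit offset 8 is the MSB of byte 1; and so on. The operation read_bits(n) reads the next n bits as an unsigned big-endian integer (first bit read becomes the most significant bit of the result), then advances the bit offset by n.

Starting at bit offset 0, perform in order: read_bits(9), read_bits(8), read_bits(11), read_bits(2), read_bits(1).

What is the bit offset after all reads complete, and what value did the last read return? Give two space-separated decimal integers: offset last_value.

Read 1: bits[0:9] width=9 -> value=26 (bin 000011010); offset now 9 = byte 1 bit 1; 23 bits remain
Read 2: bits[9:17] width=8 -> value=177 (bin 10110001); offset now 17 = byte 2 bit 1; 15 bits remain
Read 3: bits[17:28] width=11 -> value=1776 (bin 11011110000); offset now 28 = byte 3 bit 4; 4 bits remain
Read 4: bits[28:30] width=2 -> value=1 (bin 01); offset now 30 = byte 3 bit 6; 2 bits remain
Read 5: bits[30:31] width=1 -> value=1 (bin 1); offset now 31 = byte 3 bit 7; 1 bits remain

Answer: 31 1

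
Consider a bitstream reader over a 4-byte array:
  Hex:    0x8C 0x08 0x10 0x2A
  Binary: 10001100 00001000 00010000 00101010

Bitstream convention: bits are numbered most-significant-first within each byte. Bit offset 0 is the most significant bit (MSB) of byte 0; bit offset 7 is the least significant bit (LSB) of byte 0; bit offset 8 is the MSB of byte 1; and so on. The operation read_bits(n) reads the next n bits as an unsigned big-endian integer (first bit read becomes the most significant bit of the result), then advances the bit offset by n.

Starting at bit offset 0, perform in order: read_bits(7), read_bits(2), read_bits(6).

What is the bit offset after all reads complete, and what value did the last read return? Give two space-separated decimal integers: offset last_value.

Read 1: bits[0:7] width=7 -> value=70 (bin 1000110); offset now 7 = byte 0 bit 7; 25 bits remain
Read 2: bits[7:9] width=2 -> value=0 (bin 00); offset now 9 = byte 1 bit 1; 23 bits remain
Read 3: bits[9:15] width=6 -> value=4 (bin 000100); offset now 15 = byte 1 bit 7; 17 bits remain

Answer: 15 4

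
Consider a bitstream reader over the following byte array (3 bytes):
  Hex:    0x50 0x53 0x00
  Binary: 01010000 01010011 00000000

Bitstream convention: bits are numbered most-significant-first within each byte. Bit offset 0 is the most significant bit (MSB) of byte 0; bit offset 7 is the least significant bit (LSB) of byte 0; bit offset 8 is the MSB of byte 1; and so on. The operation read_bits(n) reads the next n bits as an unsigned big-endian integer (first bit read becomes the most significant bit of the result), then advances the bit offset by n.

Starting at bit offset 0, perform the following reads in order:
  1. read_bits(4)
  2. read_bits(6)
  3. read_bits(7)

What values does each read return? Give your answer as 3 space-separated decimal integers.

Answer: 5 1 38

Derivation:
Read 1: bits[0:4] width=4 -> value=5 (bin 0101); offset now 4 = byte 0 bit 4; 20 bits remain
Read 2: bits[4:10] width=6 -> value=1 (bin 000001); offset now 10 = byte 1 bit 2; 14 bits remain
Read 3: bits[10:17] width=7 -> value=38 (bin 0100110); offset now 17 = byte 2 bit 1; 7 bits remain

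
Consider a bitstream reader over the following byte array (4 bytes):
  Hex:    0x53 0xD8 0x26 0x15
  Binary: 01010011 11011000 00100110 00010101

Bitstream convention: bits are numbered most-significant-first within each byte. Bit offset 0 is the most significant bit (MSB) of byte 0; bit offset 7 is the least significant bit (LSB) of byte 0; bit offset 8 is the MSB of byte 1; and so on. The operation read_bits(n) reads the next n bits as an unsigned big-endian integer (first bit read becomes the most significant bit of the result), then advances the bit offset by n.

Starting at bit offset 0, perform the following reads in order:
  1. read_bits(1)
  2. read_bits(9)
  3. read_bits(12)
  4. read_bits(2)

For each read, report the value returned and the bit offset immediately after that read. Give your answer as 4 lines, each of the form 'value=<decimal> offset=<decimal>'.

Read 1: bits[0:1] width=1 -> value=0 (bin 0); offset now 1 = byte 0 bit 1; 31 bits remain
Read 2: bits[1:10] width=9 -> value=335 (bin 101001111); offset now 10 = byte 1 bit 2; 22 bits remain
Read 3: bits[10:22] width=12 -> value=1545 (bin 011000001001); offset now 22 = byte 2 bit 6; 10 bits remain
Read 4: bits[22:24] width=2 -> value=2 (bin 10); offset now 24 = byte 3 bit 0; 8 bits remain

Answer: value=0 offset=1
value=335 offset=10
value=1545 offset=22
value=2 offset=24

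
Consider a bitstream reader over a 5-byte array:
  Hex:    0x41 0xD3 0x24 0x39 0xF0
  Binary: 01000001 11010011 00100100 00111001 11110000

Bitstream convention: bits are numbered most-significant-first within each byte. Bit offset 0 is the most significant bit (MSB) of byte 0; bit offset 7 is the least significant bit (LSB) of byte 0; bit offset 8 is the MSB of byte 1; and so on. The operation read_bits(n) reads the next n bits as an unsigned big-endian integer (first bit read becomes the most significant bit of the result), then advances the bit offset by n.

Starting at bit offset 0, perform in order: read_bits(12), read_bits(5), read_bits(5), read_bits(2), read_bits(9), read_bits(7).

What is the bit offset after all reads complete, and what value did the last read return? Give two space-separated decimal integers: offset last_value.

Read 1: bits[0:12] width=12 -> value=1053 (bin 010000011101); offset now 12 = byte 1 bit 4; 28 bits remain
Read 2: bits[12:17] width=5 -> value=6 (bin 00110); offset now 17 = byte 2 bit 1; 23 bits remain
Read 3: bits[17:22] width=5 -> value=9 (bin 01001); offset now 22 = byte 2 bit 6; 18 bits remain
Read 4: bits[22:24] width=2 -> value=0 (bin 00); offset now 24 = byte 3 bit 0; 16 bits remain
Read 5: bits[24:33] width=9 -> value=115 (bin 001110011); offset now 33 = byte 4 bit 1; 7 bits remain
Read 6: bits[33:40] width=7 -> value=112 (bin 1110000); offset now 40 = byte 5 bit 0; 0 bits remain

Answer: 40 112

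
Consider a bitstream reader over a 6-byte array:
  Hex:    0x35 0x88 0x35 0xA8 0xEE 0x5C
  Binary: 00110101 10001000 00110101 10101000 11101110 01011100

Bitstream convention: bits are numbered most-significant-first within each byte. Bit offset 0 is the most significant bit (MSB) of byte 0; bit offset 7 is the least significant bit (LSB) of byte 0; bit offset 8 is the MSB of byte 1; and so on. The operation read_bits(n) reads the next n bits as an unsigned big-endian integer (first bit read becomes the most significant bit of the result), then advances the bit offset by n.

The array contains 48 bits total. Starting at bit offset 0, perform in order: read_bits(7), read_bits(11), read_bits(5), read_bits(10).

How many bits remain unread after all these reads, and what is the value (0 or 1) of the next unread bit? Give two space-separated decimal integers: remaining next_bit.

Read 1: bits[0:7] width=7 -> value=26 (bin 0011010); offset now 7 = byte 0 bit 7; 41 bits remain
Read 2: bits[7:18] width=11 -> value=1568 (bin 11000100000); offset now 18 = byte 2 bit 2; 30 bits remain
Read 3: bits[18:23] width=5 -> value=26 (bin 11010); offset now 23 = byte 2 bit 7; 25 bits remain
Read 4: bits[23:33] width=10 -> value=849 (bin 1101010001); offset now 33 = byte 4 bit 1; 15 bits remain

Answer: 15 1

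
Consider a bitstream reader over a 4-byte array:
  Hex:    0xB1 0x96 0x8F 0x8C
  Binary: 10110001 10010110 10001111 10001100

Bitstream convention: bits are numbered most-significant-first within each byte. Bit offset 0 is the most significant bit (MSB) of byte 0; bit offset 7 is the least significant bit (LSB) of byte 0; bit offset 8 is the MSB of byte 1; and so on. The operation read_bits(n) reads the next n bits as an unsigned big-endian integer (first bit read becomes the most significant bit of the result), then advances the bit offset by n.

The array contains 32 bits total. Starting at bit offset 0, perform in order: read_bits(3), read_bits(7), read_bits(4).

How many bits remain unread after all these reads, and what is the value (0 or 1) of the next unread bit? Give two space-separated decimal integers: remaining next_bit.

Answer: 18 1

Derivation:
Read 1: bits[0:3] width=3 -> value=5 (bin 101); offset now 3 = byte 0 bit 3; 29 bits remain
Read 2: bits[3:10] width=7 -> value=70 (bin 1000110); offset now 10 = byte 1 bit 2; 22 bits remain
Read 3: bits[10:14] width=4 -> value=5 (bin 0101); offset now 14 = byte 1 bit 6; 18 bits remain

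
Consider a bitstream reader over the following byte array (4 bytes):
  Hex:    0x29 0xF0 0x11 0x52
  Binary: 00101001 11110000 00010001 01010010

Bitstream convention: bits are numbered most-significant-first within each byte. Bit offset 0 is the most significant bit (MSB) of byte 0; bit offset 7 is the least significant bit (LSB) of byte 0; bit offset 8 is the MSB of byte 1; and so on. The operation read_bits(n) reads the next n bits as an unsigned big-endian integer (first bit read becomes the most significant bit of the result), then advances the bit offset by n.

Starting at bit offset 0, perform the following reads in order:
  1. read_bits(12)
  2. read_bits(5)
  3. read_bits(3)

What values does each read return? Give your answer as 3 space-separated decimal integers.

Answer: 671 0 1

Derivation:
Read 1: bits[0:12] width=12 -> value=671 (bin 001010011111); offset now 12 = byte 1 bit 4; 20 bits remain
Read 2: bits[12:17] width=5 -> value=0 (bin 00000); offset now 17 = byte 2 bit 1; 15 bits remain
Read 3: bits[17:20] width=3 -> value=1 (bin 001); offset now 20 = byte 2 bit 4; 12 bits remain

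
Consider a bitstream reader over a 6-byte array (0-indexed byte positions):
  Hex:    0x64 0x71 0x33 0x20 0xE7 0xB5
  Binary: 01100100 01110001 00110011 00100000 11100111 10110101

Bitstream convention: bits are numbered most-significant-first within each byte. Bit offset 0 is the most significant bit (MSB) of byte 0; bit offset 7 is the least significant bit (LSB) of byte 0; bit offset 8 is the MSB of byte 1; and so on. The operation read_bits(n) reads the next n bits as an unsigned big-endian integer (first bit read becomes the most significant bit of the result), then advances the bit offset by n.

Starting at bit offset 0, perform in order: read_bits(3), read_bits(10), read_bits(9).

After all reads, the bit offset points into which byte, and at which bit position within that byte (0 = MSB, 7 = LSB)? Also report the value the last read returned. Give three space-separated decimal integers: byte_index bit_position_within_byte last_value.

Answer: 2 6 76

Derivation:
Read 1: bits[0:3] width=3 -> value=3 (bin 011); offset now 3 = byte 0 bit 3; 45 bits remain
Read 2: bits[3:13] width=10 -> value=142 (bin 0010001110); offset now 13 = byte 1 bit 5; 35 bits remain
Read 3: bits[13:22] width=9 -> value=76 (bin 001001100); offset now 22 = byte 2 bit 6; 26 bits remain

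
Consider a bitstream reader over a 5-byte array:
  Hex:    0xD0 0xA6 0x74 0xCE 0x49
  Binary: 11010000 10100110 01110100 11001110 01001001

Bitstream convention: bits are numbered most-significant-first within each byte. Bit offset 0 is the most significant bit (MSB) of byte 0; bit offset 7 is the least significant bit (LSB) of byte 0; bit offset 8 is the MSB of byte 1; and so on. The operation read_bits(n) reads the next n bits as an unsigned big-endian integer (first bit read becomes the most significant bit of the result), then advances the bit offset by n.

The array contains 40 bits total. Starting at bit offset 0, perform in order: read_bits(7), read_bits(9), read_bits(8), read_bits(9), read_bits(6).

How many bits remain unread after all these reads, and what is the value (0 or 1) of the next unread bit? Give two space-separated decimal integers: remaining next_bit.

Read 1: bits[0:7] width=7 -> value=104 (bin 1101000); offset now 7 = byte 0 bit 7; 33 bits remain
Read 2: bits[7:16] width=9 -> value=166 (bin 010100110); offset now 16 = byte 2 bit 0; 24 bits remain
Read 3: bits[16:24] width=8 -> value=116 (bin 01110100); offset now 24 = byte 3 bit 0; 16 bits remain
Read 4: bits[24:33] width=9 -> value=412 (bin 110011100); offset now 33 = byte 4 bit 1; 7 bits remain
Read 5: bits[33:39] width=6 -> value=36 (bin 100100); offset now 39 = byte 4 bit 7; 1 bits remain

Answer: 1 1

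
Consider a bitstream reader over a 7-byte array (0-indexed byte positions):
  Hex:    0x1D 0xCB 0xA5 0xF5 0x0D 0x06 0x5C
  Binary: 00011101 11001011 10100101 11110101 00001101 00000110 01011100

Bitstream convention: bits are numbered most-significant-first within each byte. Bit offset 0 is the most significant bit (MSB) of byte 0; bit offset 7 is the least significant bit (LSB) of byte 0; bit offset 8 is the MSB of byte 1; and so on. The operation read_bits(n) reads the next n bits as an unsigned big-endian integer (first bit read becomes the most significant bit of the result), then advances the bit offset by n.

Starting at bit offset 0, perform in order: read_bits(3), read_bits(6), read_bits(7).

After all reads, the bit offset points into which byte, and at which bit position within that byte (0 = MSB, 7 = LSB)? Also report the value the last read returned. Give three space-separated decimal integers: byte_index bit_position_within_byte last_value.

Answer: 2 0 75

Derivation:
Read 1: bits[0:3] width=3 -> value=0 (bin 000); offset now 3 = byte 0 bit 3; 53 bits remain
Read 2: bits[3:9] width=6 -> value=59 (bin 111011); offset now 9 = byte 1 bit 1; 47 bits remain
Read 3: bits[9:16] width=7 -> value=75 (bin 1001011); offset now 16 = byte 2 bit 0; 40 bits remain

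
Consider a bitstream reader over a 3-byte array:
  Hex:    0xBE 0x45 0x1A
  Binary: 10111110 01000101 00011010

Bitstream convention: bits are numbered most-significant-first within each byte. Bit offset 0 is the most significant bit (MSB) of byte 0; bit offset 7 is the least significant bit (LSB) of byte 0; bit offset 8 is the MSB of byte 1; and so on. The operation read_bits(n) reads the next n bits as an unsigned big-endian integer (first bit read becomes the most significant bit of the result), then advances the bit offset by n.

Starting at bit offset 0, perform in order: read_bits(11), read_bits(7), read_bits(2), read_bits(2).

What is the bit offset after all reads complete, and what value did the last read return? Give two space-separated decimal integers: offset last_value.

Read 1: bits[0:11] width=11 -> value=1522 (bin 10111110010); offset now 11 = byte 1 bit 3; 13 bits remain
Read 2: bits[11:18] width=7 -> value=20 (bin 0010100); offset now 18 = byte 2 bit 2; 6 bits remain
Read 3: bits[18:20] width=2 -> value=1 (bin 01); offset now 20 = byte 2 bit 4; 4 bits remain
Read 4: bits[20:22] width=2 -> value=2 (bin 10); offset now 22 = byte 2 bit 6; 2 bits remain

Answer: 22 2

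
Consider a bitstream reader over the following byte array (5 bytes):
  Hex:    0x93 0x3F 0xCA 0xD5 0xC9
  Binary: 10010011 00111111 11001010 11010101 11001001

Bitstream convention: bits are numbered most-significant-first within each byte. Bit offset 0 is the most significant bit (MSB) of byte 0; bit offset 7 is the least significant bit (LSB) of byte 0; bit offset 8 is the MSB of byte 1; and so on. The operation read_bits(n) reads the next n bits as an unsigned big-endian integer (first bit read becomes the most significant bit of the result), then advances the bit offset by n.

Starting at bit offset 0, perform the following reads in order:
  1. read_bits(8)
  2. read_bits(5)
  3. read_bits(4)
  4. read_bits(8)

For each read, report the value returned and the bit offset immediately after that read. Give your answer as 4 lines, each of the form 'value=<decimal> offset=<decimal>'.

Answer: value=147 offset=8
value=7 offset=13
value=15 offset=17
value=149 offset=25

Derivation:
Read 1: bits[0:8] width=8 -> value=147 (bin 10010011); offset now 8 = byte 1 bit 0; 32 bits remain
Read 2: bits[8:13] width=5 -> value=7 (bin 00111); offset now 13 = byte 1 bit 5; 27 bits remain
Read 3: bits[13:17] width=4 -> value=15 (bin 1111); offset now 17 = byte 2 bit 1; 23 bits remain
Read 4: bits[17:25] width=8 -> value=149 (bin 10010101); offset now 25 = byte 3 bit 1; 15 bits remain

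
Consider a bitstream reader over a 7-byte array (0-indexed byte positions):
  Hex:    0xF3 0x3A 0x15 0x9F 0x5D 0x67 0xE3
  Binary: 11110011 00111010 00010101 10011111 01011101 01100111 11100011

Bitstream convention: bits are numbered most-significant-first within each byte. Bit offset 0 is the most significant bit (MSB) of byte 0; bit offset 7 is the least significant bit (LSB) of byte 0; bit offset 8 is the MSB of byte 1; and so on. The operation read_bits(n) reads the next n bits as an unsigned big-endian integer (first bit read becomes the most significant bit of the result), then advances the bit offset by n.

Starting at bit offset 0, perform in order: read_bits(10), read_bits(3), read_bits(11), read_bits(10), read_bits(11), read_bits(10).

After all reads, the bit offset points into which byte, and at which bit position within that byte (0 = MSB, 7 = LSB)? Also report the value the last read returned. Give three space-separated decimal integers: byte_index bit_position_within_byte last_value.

Read 1: bits[0:10] width=10 -> value=972 (bin 1111001100); offset now 10 = byte 1 bit 2; 46 bits remain
Read 2: bits[10:13] width=3 -> value=7 (bin 111); offset now 13 = byte 1 bit 5; 43 bits remain
Read 3: bits[13:24] width=11 -> value=533 (bin 01000010101); offset now 24 = byte 3 bit 0; 32 bits remain
Read 4: bits[24:34] width=10 -> value=637 (bin 1001111101); offset now 34 = byte 4 bit 2; 22 bits remain
Read 5: bits[34:45] width=11 -> value=940 (bin 01110101100); offset now 45 = byte 5 bit 5; 11 bits remain
Read 6: bits[45:55] width=10 -> value=1009 (bin 1111110001); offset now 55 = byte 6 bit 7; 1 bits remain

Answer: 6 7 1009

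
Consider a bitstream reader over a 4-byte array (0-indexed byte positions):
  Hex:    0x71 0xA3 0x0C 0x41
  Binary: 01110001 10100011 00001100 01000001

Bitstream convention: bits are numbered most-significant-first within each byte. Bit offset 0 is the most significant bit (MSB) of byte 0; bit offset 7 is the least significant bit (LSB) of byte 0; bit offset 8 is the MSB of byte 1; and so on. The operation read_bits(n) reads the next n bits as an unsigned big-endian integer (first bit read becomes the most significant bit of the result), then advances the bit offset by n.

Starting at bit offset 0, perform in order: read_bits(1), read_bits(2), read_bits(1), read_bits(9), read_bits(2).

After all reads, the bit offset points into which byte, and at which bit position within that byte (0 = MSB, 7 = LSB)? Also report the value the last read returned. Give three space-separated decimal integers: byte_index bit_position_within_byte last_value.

Read 1: bits[0:1] width=1 -> value=0 (bin 0); offset now 1 = byte 0 bit 1; 31 bits remain
Read 2: bits[1:3] width=2 -> value=3 (bin 11); offset now 3 = byte 0 bit 3; 29 bits remain
Read 3: bits[3:4] width=1 -> value=1 (bin 1); offset now 4 = byte 0 bit 4; 28 bits remain
Read 4: bits[4:13] width=9 -> value=52 (bin 000110100); offset now 13 = byte 1 bit 5; 19 bits remain
Read 5: bits[13:15] width=2 -> value=1 (bin 01); offset now 15 = byte 1 bit 7; 17 bits remain

Answer: 1 7 1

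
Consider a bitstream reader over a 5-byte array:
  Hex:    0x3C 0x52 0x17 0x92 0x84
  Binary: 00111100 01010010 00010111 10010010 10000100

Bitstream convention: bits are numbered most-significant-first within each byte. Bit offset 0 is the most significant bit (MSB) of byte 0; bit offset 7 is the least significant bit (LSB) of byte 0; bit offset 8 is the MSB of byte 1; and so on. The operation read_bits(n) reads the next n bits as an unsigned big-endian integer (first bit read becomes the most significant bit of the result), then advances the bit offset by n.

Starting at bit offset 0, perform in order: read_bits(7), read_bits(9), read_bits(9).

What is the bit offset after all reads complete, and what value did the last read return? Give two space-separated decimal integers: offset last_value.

Read 1: bits[0:7] width=7 -> value=30 (bin 0011110); offset now 7 = byte 0 bit 7; 33 bits remain
Read 2: bits[7:16] width=9 -> value=82 (bin 001010010); offset now 16 = byte 2 bit 0; 24 bits remain
Read 3: bits[16:25] width=9 -> value=47 (bin 000101111); offset now 25 = byte 3 bit 1; 15 bits remain

Answer: 25 47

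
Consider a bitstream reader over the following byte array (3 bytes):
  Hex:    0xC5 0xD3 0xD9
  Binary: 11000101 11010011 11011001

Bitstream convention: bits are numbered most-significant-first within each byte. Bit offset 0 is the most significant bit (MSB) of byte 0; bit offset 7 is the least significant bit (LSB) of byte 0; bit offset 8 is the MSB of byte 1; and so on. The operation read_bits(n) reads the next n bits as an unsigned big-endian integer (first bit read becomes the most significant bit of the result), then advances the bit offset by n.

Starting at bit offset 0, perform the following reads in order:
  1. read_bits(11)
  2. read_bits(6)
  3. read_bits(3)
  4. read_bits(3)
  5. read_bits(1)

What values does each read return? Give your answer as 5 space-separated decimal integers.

Read 1: bits[0:11] width=11 -> value=1582 (bin 11000101110); offset now 11 = byte 1 bit 3; 13 bits remain
Read 2: bits[11:17] width=6 -> value=39 (bin 100111); offset now 17 = byte 2 bit 1; 7 bits remain
Read 3: bits[17:20] width=3 -> value=5 (bin 101); offset now 20 = byte 2 bit 4; 4 bits remain
Read 4: bits[20:23] width=3 -> value=4 (bin 100); offset now 23 = byte 2 bit 7; 1 bits remain
Read 5: bits[23:24] width=1 -> value=1 (bin 1); offset now 24 = byte 3 bit 0; 0 bits remain

Answer: 1582 39 5 4 1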